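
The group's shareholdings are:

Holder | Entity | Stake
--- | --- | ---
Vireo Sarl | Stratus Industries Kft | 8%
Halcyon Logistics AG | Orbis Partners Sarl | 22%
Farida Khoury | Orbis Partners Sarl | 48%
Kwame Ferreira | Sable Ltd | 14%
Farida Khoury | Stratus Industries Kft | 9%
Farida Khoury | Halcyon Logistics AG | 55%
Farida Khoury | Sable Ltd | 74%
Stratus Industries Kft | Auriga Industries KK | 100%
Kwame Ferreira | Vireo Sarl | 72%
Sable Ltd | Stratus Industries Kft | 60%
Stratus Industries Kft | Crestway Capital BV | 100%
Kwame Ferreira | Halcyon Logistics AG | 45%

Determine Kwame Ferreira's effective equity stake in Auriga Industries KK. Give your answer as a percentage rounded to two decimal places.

14.16%

Kwame reaches Auriga along 2 paths.
Via Vireo → Stratus: 72% × 8% × 100% = 5.76%.
Via Sable → Stratus: 14% × 60% × 100% = 8.4%.
Total: 5.76% + 8.4% = 14.16%.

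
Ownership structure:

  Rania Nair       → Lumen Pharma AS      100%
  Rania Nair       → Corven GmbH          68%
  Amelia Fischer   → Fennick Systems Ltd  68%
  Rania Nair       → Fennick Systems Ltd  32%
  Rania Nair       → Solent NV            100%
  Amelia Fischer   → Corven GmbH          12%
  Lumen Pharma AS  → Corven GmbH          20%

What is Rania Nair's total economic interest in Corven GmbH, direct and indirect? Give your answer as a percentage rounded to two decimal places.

88.00%

Rania reaches Corven along 2 paths.
Via Lumen: 100% × 20% = 20%.
Direct stake: 68% = 68%.
Total: 20% + 68% = 88%.
Rounded: 88.00%.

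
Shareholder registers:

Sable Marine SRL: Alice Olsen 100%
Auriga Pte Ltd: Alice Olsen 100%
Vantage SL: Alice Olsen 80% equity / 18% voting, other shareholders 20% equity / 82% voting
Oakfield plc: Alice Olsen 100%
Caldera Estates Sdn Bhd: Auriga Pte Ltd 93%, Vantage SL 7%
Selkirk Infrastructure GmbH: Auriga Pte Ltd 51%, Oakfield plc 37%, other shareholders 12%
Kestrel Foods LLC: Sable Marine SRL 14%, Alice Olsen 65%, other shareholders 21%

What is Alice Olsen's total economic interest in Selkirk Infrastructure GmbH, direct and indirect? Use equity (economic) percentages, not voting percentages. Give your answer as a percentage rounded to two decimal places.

88.00%

Alice reaches Selkirk along 2 paths.
Via Auriga: 100% × 51% = 51%.
Via Oakfield: 100% × 37% = 37%.
Total: 51% + 37% = 88%.
Rounded: 88.00%.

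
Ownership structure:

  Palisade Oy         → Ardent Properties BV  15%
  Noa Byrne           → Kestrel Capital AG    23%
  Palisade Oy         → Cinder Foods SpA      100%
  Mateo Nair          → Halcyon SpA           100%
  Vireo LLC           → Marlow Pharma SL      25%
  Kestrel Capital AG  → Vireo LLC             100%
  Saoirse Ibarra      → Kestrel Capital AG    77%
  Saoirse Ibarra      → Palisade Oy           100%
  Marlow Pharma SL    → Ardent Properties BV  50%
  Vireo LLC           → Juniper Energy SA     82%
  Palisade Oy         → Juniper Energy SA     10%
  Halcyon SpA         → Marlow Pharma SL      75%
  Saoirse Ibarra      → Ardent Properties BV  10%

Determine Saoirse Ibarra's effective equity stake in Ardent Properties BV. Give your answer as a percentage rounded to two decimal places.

Saoirse reaches Ardent along 3 paths.
Direct stake: 10% = 10%.
Via Palisade: 100% × 15% = 15%.
Via Kestrel → Vireo → Marlow: 77% × 100% × 25% × 50% = 9.625%.
Total: 10% + 15% + 9.625% = 34.625%.
Rounded: 34.63%.

34.63%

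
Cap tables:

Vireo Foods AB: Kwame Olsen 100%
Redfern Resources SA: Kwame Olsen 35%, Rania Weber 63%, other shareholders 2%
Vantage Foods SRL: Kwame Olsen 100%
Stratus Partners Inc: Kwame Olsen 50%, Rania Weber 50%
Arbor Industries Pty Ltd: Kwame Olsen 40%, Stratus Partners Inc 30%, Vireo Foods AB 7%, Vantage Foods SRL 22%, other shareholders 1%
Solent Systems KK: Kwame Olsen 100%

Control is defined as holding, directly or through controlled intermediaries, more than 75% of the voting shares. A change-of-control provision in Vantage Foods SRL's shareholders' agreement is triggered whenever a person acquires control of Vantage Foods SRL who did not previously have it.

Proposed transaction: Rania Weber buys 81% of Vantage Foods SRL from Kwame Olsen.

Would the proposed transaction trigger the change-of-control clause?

The purchase adds only to Rania's holdings (Kwame's stake shrinks), so Rania is the only person who could newly come to control Vantage.
Rania's largest direct stake is 63% in Redfern, which does not meet the threshold, so Rania controls no company.
Neither Rania nor any entity Rania controls holds any voting interest in Vantage.
So before the transaction, Rania does not control Vantage.
After the purchase, Rania holds 81% of Vantage directly, and Kwame's stake falls to 19%.
Rania holds 81% of Vantage, so Rania controls Vantage.
Rania did not control Vantage before and does after, so the clause is triggered.

Yes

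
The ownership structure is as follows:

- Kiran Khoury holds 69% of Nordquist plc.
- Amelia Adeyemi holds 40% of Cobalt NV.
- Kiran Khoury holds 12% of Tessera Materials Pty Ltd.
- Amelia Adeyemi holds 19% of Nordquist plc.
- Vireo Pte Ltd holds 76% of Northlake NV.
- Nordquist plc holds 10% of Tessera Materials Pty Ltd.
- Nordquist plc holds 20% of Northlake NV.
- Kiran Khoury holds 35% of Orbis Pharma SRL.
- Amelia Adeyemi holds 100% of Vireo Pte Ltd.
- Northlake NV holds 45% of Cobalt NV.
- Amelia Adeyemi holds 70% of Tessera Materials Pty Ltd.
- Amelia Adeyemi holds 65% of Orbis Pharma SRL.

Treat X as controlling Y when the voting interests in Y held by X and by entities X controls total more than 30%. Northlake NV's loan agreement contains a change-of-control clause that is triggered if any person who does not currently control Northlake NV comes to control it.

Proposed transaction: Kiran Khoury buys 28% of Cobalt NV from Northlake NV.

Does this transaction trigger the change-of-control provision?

No

The purchase adds only to Kiran's holdings (Northlake's stake shrinks), so Kiran is the only person who could newly come to control Northlake.
Kiran holds 69% of Nordquist, so Kiran controls Nordquist.
Kiran holds 35% of Orbis, so Kiran controls Orbis.
In Northlake, Kiran's side holds only 20%, not > 30%.
So before the transaction, Kiran does not control Northlake.
After the purchase, Kiran holds 28% of Cobalt directly, and Northlake's stake falls to 17%.
Kiran's side now holds 28% of Cobalt, not > 30%, so Kiran still does not control Cobalt.
After the transaction, Kiran's side holds 20% of Northlake, not > 30%, so Kiran still does not control Northlake.
No new person acquires control, so the clause is not triggered.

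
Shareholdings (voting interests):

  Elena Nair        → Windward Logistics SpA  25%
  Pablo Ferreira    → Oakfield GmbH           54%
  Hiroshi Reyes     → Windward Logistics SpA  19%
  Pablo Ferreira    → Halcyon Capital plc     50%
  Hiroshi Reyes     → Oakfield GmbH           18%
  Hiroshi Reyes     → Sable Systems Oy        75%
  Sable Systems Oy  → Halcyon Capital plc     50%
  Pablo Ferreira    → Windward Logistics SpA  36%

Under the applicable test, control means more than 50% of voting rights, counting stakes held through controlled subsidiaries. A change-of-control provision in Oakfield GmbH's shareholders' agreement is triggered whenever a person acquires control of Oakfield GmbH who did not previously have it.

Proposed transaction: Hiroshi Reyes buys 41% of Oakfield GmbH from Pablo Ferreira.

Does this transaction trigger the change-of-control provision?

Yes

The purchase adds only to Hiroshi's holdings (Pablo's stake shrinks), so Hiroshi is the only person who could newly come to control Oakfield.
Hiroshi holds 75% of Sable, so Hiroshi controls Sable.
In Oakfield, Hiroshi's side holds only 18%, not > 50%.
So before the transaction, Hiroshi does not control Oakfield.
After the purchase, Hiroshi's direct stake in Oakfield rises to 18% + 41% = 59%, and Pablo's stake falls to 13%.
Hiroshi holds 59% of Oakfield, so Hiroshi controls Oakfield.
Hiroshi did not control Oakfield before and does after, so the clause is triggered.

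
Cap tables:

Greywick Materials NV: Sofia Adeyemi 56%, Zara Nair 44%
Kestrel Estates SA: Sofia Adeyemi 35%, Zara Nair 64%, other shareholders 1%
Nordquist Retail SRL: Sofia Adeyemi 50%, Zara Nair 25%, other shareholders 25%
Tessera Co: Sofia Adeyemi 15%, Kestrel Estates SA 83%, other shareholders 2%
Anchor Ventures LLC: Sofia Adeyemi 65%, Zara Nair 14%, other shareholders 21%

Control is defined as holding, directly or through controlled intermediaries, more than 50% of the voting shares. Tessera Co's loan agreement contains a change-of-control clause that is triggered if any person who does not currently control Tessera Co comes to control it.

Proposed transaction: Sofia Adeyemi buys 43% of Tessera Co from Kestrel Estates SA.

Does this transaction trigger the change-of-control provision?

The purchase adds only to Sofia's holdings (Kestrel's stake shrinks), so Sofia is the only person who could newly come to control Tessera.
Sofia holds 56% of Greywick, so Sofia controls Greywick.
Sofia holds 65% of Anchor, so Sofia controls Anchor.
In Tessera, Sofia's side holds only 15%, not > 50%.
So before the transaction, Sofia does not control Tessera.
After the purchase, Sofia's direct stake in Tessera rises to 15% + 43% = 58%, and Kestrel's stake falls to 40%.
Sofia holds 58% of Tessera, so Sofia controls Tessera.
Sofia did not control Tessera before and does after, so the clause is triggered.

Yes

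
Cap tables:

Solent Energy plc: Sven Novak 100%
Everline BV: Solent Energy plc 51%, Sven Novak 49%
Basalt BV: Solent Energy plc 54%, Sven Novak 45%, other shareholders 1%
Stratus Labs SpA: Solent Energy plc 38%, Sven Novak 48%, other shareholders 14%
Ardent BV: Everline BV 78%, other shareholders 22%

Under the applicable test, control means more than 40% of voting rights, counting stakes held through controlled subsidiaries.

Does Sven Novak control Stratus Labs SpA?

Sven holds 100% of Solent, so Sven controls Solent.
Solent and Sven together hold 38% + 48% = 86% of Stratus, so Sven controls Stratus.

Yes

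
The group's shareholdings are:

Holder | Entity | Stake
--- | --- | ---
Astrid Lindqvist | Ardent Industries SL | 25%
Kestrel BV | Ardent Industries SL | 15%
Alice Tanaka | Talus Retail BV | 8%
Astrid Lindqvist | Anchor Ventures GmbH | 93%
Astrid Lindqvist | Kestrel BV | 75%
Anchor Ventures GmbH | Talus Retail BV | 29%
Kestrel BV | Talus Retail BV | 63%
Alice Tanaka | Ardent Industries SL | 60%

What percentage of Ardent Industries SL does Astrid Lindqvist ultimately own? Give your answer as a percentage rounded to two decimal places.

Astrid reaches Ardent along 2 paths.
Direct stake: 25% = 25%.
Via Kestrel: 75% × 15% = 11.25%.
Total: 25% + 11.25% = 36.25%.

36.25%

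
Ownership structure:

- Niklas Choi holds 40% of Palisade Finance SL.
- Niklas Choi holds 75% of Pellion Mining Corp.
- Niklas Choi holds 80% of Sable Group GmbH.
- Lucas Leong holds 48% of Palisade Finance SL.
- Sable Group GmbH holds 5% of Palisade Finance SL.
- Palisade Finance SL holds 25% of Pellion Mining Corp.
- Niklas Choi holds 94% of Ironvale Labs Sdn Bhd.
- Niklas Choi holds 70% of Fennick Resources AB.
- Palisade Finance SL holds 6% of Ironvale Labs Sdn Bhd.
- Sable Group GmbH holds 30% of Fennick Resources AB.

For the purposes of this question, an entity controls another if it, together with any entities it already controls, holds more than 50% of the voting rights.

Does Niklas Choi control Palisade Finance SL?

Niklas holds 80% of Sable, so Niklas controls Sable.
Sable and Niklas together hold 30% + 70% = 100% of Fennick, so Niklas controls Fennick.
Niklas holds 75% of Pellion, so Niklas controls Pellion.
Niklas holds 94% of Ironvale, so Niklas controls Ironvale.
In Palisade, Niklas's side holds only 5% + 40% = 45%, not > 50%.
So Niklas does not control Palisade.

No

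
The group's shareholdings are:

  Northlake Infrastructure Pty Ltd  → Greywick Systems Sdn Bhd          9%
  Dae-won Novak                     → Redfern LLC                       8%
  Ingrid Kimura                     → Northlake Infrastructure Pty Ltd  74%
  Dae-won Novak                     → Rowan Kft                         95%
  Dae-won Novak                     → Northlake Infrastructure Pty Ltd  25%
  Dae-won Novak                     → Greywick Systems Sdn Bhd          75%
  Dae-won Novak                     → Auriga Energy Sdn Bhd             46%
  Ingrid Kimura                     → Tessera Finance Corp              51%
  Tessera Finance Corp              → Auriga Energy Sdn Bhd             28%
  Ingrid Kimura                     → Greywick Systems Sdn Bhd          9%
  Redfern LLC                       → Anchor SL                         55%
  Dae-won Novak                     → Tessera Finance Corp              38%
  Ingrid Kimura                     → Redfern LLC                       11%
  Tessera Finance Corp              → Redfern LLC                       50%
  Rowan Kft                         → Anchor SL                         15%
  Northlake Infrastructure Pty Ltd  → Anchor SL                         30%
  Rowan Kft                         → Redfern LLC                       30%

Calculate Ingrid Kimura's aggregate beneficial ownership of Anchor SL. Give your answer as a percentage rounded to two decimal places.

42.28%

Ingrid reaches Anchor along 3 paths.
Via Tessera → Redfern: 51% × 50% × 55% = 14.025%.
Via Redfern: 11% × 55% = 6.05%.
Via Northlake: 74% × 30% = 22.2%.
Total: 14.025% + 6.05% + 22.2% = 42.275%.
Rounded: 42.28%.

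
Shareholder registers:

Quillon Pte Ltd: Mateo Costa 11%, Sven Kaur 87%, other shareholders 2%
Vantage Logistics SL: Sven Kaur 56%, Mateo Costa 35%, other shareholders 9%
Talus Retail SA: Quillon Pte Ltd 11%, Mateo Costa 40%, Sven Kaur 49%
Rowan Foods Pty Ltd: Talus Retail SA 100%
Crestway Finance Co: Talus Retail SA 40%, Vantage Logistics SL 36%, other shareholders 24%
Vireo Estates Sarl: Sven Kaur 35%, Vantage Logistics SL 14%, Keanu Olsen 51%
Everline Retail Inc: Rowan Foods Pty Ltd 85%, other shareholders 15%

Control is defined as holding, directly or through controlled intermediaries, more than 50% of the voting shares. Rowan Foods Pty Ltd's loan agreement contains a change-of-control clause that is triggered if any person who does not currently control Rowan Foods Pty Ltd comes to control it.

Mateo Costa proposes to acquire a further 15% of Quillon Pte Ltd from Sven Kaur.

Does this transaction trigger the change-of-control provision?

No

The purchase adds only to Mateo's holdings (Sven's stake shrinks), so Mateo is the only person who could newly come to control Rowan.
Mateo's largest direct stake is 40% in Talus, which does not meet the threshold, so Mateo controls no company.
Neither Mateo nor any entity Mateo controls holds any voting interest in Rowan.
So before the transaction, Mateo does not control Rowan.
After the purchase, Mateo's direct stake in Quillon rises to 11% + 15% = 26%, and Sven's stake falls to 72%.
Mateo's side now holds 26% of Quillon, not > 50%, so Mateo still does not control Quillon.
After the transaction, neither Mateo nor any entity Mateo controls holds a voting interest in Rowan, so Mateo still does not control it.
No new person acquires control, so the clause is not triggered.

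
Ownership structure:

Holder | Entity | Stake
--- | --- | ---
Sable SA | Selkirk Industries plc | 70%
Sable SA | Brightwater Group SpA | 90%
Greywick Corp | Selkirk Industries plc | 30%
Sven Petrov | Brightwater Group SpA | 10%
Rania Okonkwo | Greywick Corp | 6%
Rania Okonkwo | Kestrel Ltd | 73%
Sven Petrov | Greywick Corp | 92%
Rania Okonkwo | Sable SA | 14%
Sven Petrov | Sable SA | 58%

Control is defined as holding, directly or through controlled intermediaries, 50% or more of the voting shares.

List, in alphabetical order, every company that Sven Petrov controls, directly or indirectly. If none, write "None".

Sven holds 58% of Sable, so Sven controls Sable.
Sven holds 92% of Greywick, so Sven controls Greywick.
Sable and Greywick together hold 70% + 30% = 100% of Selkirk, so Sven controls Selkirk.
Sable and Sven together hold 90% + 10% = 100% of Brightwater, so Sven controls Brightwater.
No other company's threshold is met.

Brightwater Group SpA, Greywick Corp, Sable SA, Selkirk Industries plc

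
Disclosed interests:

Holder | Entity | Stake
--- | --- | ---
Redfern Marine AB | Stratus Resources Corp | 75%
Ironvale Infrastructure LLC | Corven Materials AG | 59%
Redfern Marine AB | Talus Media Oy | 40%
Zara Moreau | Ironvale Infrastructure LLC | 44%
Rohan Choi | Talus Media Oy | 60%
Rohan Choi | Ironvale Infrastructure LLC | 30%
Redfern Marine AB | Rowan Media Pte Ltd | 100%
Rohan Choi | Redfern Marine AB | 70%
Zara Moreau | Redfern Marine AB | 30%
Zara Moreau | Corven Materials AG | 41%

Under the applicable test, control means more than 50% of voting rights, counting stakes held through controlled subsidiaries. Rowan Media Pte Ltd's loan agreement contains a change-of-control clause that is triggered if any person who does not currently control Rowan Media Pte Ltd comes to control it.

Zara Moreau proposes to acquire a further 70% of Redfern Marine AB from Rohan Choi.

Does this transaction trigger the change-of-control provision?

The purchase adds only to Zara's holdings (Rohan's stake shrinks), so Zara is the only person who could newly come to control Rowan.
Zara's largest direct stake is 44% in Ironvale, which does not meet the threshold, so Zara controls no company.
Neither Zara nor any entity Zara controls holds any voting interest in Rowan.
So before the transaction, Zara does not control Rowan.
After the purchase, Zara's direct stake in Redfern rises to 30% + 70% = 100%, and Rohan's stake falls to 0%.
Zara holds 100% of Redfern, so Zara controls Redfern.
Redfern holds 100% of Rowan, so Zara controls Rowan.
Zara did not control Rowan before and does after, so the clause is triggered.

Yes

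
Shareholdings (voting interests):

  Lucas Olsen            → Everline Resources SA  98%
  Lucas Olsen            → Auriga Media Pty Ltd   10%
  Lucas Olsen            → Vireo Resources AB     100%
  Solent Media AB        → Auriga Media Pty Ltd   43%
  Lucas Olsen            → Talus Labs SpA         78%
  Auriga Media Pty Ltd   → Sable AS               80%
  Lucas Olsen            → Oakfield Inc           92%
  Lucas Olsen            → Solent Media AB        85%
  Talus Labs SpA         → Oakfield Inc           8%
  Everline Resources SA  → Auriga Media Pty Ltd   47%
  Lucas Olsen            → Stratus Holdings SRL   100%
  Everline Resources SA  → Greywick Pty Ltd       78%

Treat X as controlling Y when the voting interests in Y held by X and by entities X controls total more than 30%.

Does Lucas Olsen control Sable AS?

Lucas holds 85% of Solent, so Lucas controls Solent.
Lucas holds 98% of Everline, so Lucas controls Everline.
Everline and Lucas and Solent together hold 47% + 10% + 43% = 100% of Auriga, so Lucas controls Auriga.
Auriga holds 80% of Sable, so Lucas controls Sable.

Yes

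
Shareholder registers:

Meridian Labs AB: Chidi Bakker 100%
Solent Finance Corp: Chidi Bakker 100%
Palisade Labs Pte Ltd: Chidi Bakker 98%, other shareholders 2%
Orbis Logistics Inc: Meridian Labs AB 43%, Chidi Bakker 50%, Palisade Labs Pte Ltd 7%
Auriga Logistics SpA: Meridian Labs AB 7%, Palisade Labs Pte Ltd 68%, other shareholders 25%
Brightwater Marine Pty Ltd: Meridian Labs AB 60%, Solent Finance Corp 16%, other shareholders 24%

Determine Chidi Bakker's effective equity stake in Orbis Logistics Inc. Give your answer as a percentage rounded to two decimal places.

99.86%

Chidi reaches Orbis along 3 paths.
Via Meridian: 100% × 43% = 43%.
Direct stake: 50% = 50%.
Via Palisade: 98% × 7% = 6.86%.
Total: 43% + 50% + 6.86% = 99.86%.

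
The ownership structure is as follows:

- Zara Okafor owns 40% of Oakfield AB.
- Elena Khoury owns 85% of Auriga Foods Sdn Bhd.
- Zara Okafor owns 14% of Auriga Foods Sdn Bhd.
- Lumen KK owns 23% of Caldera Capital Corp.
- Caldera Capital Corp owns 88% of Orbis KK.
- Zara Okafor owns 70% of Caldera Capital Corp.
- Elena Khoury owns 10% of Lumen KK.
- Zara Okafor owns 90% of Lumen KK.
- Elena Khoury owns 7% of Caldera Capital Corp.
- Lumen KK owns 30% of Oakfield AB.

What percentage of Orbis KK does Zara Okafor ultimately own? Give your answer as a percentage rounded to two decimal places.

Zara reaches Orbis along 2 paths.
Via Lumen → Caldera: 90% × 23% × 88% = 18.216%.
Via Caldera: 70% × 88% = 61.6%.
Total: 18.216% + 61.6% = 79.816%.
Rounded: 79.82%.

79.82%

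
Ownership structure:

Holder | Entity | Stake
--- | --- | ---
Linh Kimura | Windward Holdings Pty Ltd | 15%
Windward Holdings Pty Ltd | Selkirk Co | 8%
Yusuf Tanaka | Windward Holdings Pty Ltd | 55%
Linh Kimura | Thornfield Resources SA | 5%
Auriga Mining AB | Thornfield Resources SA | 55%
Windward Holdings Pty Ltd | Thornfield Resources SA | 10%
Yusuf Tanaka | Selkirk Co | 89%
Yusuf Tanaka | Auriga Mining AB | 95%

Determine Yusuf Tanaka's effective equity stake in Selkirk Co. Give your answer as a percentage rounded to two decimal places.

93.40%

Yusuf reaches Selkirk along 2 paths.
Direct stake: 89% = 89%.
Via Windward: 55% × 8% = 4.4%.
Total: 89% + 4.4% = 93.4%.
Rounded: 93.40%.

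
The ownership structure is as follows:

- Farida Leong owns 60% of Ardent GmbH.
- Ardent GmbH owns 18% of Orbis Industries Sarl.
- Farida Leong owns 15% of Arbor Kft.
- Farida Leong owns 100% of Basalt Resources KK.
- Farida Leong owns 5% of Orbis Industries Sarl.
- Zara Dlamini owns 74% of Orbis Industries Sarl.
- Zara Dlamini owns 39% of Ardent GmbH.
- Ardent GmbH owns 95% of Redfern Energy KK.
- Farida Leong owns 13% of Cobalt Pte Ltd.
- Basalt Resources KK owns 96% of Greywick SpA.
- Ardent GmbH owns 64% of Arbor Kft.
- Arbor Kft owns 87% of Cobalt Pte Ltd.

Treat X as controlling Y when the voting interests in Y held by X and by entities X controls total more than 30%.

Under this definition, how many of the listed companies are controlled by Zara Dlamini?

Zara holds 39% of Ardent, so Zara controls Ardent.
Zara and Ardent together hold 74% + 18% = 92% of Orbis, so Zara controls Orbis.
Ardent holds 64% of Arbor, so Zara controls Arbor.
Ardent holds 95% of Redfern, so Zara controls Redfern.
Arbor holds 87% of Cobalt, so Zara controls Cobalt.
No other company's threshold is met.
Zara controls 5 companies.

5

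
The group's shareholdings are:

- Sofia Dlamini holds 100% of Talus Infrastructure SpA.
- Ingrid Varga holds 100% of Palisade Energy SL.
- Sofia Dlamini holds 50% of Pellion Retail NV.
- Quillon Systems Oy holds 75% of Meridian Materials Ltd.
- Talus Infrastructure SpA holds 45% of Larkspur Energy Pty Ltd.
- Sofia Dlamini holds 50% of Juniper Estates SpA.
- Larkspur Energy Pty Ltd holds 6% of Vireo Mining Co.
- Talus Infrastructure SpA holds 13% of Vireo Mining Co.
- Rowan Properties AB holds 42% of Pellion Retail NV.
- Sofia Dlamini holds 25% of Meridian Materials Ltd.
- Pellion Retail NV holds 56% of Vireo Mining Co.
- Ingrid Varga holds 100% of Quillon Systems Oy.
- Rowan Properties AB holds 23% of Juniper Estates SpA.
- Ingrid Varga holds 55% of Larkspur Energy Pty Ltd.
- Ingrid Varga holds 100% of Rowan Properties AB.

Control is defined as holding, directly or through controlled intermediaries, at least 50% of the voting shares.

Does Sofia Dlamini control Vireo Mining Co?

Sofia holds 50% of Pellion, so Sofia controls Pellion.
Sofia holds 100% of Talus, so Sofia controls Talus.
Pellion and Talus together hold 56% + 13% = 69% of Vireo, so Sofia controls Vireo.

Yes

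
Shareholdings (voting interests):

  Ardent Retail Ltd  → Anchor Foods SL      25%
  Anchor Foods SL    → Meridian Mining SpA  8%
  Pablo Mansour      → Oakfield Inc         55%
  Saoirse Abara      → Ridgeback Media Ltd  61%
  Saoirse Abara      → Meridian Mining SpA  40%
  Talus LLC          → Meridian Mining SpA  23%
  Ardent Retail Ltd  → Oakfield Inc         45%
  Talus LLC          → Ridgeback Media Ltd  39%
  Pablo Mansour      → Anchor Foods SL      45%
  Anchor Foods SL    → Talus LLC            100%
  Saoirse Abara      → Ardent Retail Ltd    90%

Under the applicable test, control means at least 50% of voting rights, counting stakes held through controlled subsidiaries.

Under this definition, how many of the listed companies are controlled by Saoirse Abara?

Saoirse holds 90% of Ardent, so Saoirse controls Ardent.
Saoirse holds 61% of Ridgeback, so Saoirse controls Ridgeback.
No other company's threshold is met.
Saoirse controls 2 companies.

2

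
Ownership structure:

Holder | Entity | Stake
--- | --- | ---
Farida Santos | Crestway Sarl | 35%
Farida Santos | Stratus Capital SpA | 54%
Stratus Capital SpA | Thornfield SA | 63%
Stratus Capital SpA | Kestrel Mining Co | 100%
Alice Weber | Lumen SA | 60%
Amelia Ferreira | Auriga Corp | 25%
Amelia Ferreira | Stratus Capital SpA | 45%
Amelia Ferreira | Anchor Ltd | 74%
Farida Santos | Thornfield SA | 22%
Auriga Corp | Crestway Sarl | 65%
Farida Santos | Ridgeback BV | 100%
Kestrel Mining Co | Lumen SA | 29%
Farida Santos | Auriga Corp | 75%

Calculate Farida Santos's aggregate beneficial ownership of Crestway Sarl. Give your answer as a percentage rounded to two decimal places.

83.75%

Farida reaches Crestway along 2 paths.
Via Auriga: 75% × 65% = 48.75%.
Direct stake: 35% = 35%.
Total: 48.75% + 35% = 83.75%.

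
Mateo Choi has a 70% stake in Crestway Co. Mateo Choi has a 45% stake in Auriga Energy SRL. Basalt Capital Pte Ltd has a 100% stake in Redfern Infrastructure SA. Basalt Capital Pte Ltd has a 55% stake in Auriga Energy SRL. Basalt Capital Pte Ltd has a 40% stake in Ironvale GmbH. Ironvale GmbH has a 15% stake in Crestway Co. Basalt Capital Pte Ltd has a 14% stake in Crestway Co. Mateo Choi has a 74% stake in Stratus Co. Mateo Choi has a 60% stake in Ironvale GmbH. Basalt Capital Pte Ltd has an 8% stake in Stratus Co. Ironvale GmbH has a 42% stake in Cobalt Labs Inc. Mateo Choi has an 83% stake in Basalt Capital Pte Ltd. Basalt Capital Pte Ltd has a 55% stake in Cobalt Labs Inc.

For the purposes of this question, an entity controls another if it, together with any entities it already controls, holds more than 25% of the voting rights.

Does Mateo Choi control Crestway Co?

Yes

Mateo holds 83% of Basalt, so Mateo controls Basalt.
Basalt and Mateo together hold 40% + 60% = 100% of Ironvale, so Mateo controls Ironvale.
Mateo and Ironvale and Basalt together hold 70% + 15% + 14% = 99% of Crestway, so Mateo controls Crestway.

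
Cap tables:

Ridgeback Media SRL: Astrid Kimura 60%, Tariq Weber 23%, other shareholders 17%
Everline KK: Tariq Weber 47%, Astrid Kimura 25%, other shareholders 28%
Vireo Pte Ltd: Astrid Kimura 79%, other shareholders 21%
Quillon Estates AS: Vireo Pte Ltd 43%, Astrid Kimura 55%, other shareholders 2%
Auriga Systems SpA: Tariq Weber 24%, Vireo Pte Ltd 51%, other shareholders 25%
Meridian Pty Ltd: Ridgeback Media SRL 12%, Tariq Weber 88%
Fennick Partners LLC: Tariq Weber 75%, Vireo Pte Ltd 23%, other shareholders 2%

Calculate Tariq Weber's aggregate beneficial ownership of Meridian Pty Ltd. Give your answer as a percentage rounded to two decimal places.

Tariq reaches Meridian along 2 paths.
Via Ridgeback: 23% × 12% = 2.76%.
Direct stake: 88% = 88%.
Total: 2.76% + 88% = 90.76%.

90.76%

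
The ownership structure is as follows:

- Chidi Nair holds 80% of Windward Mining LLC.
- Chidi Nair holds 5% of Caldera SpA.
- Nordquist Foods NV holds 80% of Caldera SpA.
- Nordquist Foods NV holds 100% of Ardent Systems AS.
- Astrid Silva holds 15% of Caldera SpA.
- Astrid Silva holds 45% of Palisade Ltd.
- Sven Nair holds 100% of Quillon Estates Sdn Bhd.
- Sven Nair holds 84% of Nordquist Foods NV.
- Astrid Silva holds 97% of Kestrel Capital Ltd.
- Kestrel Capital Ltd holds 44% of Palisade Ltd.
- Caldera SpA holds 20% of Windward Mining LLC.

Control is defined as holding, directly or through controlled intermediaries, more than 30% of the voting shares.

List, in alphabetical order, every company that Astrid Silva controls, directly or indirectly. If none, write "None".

Kestrel Capital Ltd, Palisade Ltd

Astrid holds 97% of Kestrel, so Astrid controls Kestrel.
Kestrel and Astrid together hold 44% + 45% = 89% of Palisade, so Astrid controls Palisade.
No other company's threshold is met.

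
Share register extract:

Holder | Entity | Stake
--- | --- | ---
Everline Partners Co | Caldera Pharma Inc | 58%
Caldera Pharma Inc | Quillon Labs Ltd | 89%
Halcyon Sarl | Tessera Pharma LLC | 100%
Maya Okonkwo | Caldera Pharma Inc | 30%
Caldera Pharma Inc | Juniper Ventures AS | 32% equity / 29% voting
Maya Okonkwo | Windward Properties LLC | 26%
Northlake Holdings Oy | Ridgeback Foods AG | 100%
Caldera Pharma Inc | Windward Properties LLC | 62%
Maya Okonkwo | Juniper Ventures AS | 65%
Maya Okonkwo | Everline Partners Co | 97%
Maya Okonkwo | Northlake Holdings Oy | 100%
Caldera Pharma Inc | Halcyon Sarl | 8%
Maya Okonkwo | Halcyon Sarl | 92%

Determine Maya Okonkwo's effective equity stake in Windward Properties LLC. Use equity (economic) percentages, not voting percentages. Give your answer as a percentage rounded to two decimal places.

Maya reaches Windward along 3 paths.
Via Caldera: 30% × 62% = 18.6%.
Via Everline → Caldera: 97% × 58% × 62% = 34.8812%.
Direct stake: 26% = 26%.
Total: 18.6% + 34.8812% + 26% = 79.4812%.
Rounded: 79.48%.

79.48%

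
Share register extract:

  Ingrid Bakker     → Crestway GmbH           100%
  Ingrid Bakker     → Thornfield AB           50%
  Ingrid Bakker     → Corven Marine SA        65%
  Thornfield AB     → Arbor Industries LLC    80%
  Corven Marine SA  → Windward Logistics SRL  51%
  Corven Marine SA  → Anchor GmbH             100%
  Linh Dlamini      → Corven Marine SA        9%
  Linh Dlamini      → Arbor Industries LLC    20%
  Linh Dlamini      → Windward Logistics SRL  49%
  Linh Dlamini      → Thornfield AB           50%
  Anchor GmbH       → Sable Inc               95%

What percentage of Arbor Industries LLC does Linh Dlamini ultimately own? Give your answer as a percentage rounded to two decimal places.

60.00%

Linh reaches Arbor along 2 paths.
Direct stake: 20% = 20%.
Via Thornfield: 50% × 80% = 40%.
Total: 20% + 40% = 60%.
Rounded: 60.00%.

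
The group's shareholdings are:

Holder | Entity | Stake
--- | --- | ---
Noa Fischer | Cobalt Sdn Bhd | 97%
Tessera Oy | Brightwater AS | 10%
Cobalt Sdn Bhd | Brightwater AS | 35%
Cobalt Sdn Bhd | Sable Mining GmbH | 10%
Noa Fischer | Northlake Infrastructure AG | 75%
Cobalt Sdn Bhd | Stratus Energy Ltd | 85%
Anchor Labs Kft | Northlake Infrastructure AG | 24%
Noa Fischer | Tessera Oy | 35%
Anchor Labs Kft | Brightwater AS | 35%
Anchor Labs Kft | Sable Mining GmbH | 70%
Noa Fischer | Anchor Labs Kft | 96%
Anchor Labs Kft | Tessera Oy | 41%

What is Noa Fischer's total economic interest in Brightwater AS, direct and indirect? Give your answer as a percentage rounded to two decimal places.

74.99%

Noa reaches Brightwater along 4 paths.
Via Cobalt: 97% × 35% = 33.95%.
Via Anchor: 96% × 35% = 33.6%.
Via Anchor → Tessera: 96% × 41% × 10% = 3.936%.
Via Tessera: 35% × 10% = 3.5%.
Total: 33.95% + 33.6% + 3.936% + 3.5% = 74.986%.
Rounded: 74.99%.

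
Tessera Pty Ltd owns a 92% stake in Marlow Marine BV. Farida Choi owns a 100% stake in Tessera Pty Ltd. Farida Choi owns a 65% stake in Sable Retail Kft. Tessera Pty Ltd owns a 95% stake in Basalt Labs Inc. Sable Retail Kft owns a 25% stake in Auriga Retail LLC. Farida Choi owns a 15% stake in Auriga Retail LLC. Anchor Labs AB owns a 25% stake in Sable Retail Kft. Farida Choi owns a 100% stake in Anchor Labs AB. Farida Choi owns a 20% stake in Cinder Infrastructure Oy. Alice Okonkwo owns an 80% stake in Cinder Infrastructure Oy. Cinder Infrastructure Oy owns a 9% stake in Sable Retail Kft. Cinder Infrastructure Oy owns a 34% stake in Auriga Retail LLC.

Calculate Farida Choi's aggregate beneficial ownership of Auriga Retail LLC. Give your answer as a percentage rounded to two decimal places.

44.75%

Farida reaches Auriga along 5 paths.
Direct stake: 15% = 15%.
Via Anchor → Sable: 100% × 25% × 25% = 6.25%.
Via Sable: 65% × 25% = 16.25%.
Via Cinder → Sable: 20% × 9% × 25% = 0.45%.
Via Cinder: 20% × 34% = 6.8%.
Total: 15% + 6.25% + 16.25% + 0.45% + 6.8% = 44.75%.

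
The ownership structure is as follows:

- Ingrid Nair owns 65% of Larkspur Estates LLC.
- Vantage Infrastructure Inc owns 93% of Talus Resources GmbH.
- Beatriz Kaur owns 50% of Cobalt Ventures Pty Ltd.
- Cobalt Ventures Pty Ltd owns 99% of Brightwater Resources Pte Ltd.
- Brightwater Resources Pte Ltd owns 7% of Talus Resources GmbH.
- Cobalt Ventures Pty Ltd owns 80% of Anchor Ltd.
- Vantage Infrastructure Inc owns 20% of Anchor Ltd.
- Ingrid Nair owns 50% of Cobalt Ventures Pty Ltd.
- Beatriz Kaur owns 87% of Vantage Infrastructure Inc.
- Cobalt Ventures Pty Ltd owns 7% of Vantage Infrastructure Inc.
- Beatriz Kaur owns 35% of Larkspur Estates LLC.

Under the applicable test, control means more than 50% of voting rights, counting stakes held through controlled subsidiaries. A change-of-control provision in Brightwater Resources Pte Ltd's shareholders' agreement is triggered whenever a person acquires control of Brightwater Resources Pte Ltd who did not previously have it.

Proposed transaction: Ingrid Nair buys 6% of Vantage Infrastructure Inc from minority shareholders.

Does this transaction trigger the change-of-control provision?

No

The purchase changes only Ingrid's holdings, so Ingrid is the only person who could newly come to control Brightwater.
Ingrid holds 65% of Larkspur, so Ingrid controls Larkspur.
Neither Ingrid nor any entity Ingrid controls holds any voting interest in Brightwater.
So before the transaction, Ingrid does not control Brightwater.
After the purchase, Ingrid holds 6% of Vantage directly.
Ingrid's side now holds 6% of Vantage, not > 50%, so Ingrid still does not control Vantage.
After the transaction, neither Ingrid nor any entity Ingrid controls holds a voting interest in Brightwater, so Ingrid still does not control it.
No new person acquires control, so the clause is not triggered.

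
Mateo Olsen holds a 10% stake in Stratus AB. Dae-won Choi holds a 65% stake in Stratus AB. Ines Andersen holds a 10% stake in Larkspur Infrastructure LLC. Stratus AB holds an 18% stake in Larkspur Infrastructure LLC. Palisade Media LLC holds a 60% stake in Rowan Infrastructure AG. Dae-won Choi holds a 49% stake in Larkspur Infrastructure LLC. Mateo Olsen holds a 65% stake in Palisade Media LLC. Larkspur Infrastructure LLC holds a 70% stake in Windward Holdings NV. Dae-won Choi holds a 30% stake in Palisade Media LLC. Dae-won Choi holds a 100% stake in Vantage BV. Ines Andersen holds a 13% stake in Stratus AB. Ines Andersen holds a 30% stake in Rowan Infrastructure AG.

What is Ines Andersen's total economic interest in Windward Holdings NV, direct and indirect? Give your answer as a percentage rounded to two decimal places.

8.64%

Ines reaches Windward along 2 paths.
Via Stratus → Larkspur: 13% × 18% × 70% = 1.638%.
Via Larkspur: 10% × 70% = 7%.
Total: 1.638% + 7% = 8.638%.
Rounded: 8.64%.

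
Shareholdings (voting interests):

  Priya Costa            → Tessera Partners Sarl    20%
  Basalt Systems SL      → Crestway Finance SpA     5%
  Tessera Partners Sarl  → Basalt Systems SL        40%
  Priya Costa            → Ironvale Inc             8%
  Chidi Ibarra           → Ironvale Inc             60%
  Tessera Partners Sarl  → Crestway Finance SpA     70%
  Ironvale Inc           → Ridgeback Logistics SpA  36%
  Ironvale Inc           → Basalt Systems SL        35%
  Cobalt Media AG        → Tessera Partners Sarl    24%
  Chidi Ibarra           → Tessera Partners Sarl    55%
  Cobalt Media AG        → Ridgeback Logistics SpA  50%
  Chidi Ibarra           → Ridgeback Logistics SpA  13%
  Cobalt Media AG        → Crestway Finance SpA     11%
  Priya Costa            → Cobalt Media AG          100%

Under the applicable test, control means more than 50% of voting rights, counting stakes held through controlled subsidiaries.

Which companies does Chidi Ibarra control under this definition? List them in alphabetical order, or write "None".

Basalt Systems SL, Crestway Finance SpA, Ironvale Inc, Tessera Partners Sarl

Chidi holds 60% of Ironvale, so Chidi controls Ironvale.
Chidi holds 55% of Tessera, so Chidi controls Tessera.
Ironvale and Tessera together hold 35% + 40% = 75% of Basalt, so Chidi controls Basalt.
Basalt and Tessera together hold 5% + 70% = 75% of Crestway, so Chidi controls Crestway.
No other company's threshold is met.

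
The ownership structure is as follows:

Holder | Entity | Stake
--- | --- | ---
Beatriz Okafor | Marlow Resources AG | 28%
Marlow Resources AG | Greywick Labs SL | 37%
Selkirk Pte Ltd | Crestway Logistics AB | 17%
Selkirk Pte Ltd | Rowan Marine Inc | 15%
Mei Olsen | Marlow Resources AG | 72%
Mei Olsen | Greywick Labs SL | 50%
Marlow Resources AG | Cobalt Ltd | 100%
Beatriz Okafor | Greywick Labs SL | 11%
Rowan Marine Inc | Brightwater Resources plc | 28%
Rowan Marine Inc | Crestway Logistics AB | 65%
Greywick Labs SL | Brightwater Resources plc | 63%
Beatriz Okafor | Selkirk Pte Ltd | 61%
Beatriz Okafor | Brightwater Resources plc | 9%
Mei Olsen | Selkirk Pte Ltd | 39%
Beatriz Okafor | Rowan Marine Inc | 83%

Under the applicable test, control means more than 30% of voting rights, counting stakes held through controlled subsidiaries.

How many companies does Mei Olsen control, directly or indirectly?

5

Mei holds 72% of Marlow, so Mei controls Marlow.
Mei and Marlow together hold 50% + 37% = 87% of Greywick, so Mei controls Greywick.
Mei holds 39% of Selkirk, so Mei controls Selkirk.
Marlow holds 100% of Cobalt, so Mei controls Cobalt.
Greywick holds 63% of Brightwater, so Mei controls Brightwater.
No other company's threshold is met.
Mei controls 5 companies.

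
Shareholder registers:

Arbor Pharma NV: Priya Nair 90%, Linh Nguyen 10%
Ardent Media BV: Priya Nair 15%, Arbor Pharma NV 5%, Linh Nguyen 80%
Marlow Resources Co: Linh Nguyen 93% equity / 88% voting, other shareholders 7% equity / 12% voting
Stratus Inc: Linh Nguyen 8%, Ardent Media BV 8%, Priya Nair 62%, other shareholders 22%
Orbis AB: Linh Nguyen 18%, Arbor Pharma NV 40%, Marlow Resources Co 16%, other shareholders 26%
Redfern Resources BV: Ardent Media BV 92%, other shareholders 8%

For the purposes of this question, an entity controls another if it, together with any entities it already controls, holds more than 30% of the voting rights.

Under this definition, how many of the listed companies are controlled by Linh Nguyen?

Linh holds 80% of Ardent, so Linh controls Ardent.
Linh holds 88% of Marlow, so Linh controls Marlow.
Linh and Marlow together hold 18% + 16% = 34% of Orbis, so Linh controls Orbis.
Ardent holds 92% of Redfern, so Linh controls Redfern.
No other company's threshold is met.
Linh controls 4 companies.

4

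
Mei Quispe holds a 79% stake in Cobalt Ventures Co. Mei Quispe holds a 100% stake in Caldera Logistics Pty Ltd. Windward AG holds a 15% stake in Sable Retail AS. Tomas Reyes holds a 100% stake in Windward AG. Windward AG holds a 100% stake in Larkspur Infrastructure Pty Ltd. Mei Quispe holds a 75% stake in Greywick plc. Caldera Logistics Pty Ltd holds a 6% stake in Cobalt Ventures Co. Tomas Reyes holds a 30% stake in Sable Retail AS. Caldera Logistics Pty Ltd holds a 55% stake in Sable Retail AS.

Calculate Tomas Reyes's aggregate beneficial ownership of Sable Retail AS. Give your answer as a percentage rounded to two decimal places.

45.00%

Tomas reaches Sable along 2 paths.
Via Windward: 100% × 15% = 15%.
Direct stake: 30% = 30%.
Total: 15% + 30% = 45%.
Rounded: 45.00%.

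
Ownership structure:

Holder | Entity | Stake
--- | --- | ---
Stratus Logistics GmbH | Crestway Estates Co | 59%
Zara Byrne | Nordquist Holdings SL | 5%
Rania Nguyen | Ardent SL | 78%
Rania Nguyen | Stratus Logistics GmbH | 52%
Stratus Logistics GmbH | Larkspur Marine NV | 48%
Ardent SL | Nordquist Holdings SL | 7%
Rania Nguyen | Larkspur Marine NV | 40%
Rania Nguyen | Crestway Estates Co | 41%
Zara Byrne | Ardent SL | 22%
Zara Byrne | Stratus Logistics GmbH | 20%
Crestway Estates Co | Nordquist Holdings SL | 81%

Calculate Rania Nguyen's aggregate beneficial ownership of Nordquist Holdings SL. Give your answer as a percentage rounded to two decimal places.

Rania reaches Nordquist along 3 paths.
Via Stratus → Crestway: 52% × 59% × 81% = 24.8508%.
Via Crestway: 41% × 81% = 33.21%.
Via Ardent: 78% × 7% = 5.46%.
Total: 24.8508% + 33.21% + 5.46% = 63.5208%.
Rounded: 63.52%.

63.52%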